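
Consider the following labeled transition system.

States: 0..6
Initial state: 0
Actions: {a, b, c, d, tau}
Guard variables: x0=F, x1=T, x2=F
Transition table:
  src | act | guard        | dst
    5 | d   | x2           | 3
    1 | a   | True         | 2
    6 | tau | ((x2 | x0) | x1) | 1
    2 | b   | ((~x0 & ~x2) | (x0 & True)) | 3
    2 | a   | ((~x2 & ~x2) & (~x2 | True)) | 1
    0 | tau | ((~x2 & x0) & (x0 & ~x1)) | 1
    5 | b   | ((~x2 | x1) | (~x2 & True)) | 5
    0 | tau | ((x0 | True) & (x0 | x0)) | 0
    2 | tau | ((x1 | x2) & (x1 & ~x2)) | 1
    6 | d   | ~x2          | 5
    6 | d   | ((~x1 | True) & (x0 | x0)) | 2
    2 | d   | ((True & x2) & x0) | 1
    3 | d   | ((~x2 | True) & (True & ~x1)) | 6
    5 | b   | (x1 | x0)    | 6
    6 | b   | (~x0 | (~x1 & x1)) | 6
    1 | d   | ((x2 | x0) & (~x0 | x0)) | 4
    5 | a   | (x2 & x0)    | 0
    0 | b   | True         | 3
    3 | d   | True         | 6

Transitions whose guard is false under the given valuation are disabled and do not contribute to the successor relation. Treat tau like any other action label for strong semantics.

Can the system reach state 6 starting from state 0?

After dropping false guards: 11 live edges.
L0 = {0}
L1 = {3}  cumulative {0,3}
L2 = {6}  cumulative {0,3,6}
L3 = {1,5}  cumulative {0,1,3,5,6}
L4 = {2}  cumulative {0,1,2,3,5,6}
Reachable = {0,1,2,3,5,6}
trace reaching 6: b·d

Answer: REACHABLE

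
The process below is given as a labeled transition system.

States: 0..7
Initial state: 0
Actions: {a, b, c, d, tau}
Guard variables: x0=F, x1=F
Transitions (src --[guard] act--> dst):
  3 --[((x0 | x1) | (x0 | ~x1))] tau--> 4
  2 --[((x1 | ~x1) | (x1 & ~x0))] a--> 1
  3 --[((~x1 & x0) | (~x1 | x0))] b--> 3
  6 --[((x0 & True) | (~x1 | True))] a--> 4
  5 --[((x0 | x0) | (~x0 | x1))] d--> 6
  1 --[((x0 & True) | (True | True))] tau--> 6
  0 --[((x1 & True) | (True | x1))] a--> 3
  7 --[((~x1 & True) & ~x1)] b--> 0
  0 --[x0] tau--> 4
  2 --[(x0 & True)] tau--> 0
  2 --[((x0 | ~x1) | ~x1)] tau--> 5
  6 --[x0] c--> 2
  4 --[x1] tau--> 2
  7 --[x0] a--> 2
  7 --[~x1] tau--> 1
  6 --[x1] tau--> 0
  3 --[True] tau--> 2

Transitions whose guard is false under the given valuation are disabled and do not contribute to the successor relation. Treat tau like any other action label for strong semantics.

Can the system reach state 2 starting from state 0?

Answer: REACHABLE

Trace:
After dropping false guards: 11 live edges.
Layer 0: {0}
Layer 1: {3}  cumulative {0,3}
Layer 2: {2,4}  cumulative {0,2,3,4}
Layer 3: {1,5}  cumulative {0,1,2,3,4,5}
Layer 4: {6}  cumulative {0,1,2,3,4,5,6}
R = {0,1,2,3,4,5,6}
trace reaching 2: a·tau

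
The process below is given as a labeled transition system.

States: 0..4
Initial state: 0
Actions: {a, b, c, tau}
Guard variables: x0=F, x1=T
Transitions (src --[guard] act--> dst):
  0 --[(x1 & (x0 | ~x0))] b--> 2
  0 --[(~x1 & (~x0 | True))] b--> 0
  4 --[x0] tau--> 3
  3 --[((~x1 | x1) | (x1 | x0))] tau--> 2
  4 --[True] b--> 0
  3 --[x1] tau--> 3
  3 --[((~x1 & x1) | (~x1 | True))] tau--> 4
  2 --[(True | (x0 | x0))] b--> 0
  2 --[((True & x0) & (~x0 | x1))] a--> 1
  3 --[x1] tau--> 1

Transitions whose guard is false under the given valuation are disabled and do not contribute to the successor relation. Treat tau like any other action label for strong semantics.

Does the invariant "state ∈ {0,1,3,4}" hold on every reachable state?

Answer: INVARIANT VIOLATED at state 2

Trace:
Safe = {0,1,3,4}
Reachable = {0,2}
  0: safe
  2: VIOLATES
reach 2 via b — violates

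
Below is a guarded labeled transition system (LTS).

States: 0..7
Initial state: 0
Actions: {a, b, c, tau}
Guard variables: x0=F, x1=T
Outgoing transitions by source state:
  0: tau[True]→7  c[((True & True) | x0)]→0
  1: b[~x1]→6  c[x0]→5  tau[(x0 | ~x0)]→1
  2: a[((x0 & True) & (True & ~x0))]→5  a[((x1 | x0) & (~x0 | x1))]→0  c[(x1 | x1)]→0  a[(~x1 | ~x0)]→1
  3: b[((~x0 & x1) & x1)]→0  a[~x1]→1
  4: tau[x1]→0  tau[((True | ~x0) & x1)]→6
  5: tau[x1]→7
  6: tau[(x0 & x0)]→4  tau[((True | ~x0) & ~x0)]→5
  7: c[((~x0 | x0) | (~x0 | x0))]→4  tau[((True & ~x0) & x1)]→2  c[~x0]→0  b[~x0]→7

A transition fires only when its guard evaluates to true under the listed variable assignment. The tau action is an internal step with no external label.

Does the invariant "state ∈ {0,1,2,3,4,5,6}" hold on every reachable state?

Answer: INVARIANT VIOLATED at state 7

Working:
Allowed set {0,1,2,3,4,5,6}
R = {0,1,2,4,5,6,7}
  0: ✓
  1: ✓
  2: ✓
  4: ✓
  5: ✓
  6: ✓
  7: outside
counterexample path to 7: tau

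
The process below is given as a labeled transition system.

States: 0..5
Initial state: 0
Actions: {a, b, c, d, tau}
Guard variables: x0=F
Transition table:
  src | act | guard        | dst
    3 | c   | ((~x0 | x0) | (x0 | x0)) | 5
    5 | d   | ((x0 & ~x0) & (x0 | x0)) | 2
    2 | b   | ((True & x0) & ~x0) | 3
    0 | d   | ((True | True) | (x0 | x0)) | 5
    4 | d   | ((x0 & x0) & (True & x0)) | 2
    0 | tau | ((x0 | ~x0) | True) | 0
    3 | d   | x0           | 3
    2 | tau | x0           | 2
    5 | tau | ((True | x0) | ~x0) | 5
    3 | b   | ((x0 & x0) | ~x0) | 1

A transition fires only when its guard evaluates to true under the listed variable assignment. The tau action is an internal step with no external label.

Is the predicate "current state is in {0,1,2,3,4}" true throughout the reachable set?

Allowed set {0,1,2,3,4}
Reachable = {0,5}
  0: ✓
  5: VIOLATES
witness against invariant: d → 5

Answer: INVARIANT VIOLATED at state 5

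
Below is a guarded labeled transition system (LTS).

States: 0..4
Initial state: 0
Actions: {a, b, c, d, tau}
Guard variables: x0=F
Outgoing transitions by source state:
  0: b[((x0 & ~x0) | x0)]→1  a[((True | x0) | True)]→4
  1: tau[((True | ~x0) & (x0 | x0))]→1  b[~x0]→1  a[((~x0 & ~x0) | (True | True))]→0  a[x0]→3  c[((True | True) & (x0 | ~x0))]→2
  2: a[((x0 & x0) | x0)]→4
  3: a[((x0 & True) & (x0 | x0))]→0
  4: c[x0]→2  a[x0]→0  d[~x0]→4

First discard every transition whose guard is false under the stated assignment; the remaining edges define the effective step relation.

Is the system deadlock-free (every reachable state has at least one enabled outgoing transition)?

Answer: DEADLOCK-FREE

Analysis:
R = {0,4}
  0: a→4  [1 exit(s)]
  4: d→4  [1 exit(s)]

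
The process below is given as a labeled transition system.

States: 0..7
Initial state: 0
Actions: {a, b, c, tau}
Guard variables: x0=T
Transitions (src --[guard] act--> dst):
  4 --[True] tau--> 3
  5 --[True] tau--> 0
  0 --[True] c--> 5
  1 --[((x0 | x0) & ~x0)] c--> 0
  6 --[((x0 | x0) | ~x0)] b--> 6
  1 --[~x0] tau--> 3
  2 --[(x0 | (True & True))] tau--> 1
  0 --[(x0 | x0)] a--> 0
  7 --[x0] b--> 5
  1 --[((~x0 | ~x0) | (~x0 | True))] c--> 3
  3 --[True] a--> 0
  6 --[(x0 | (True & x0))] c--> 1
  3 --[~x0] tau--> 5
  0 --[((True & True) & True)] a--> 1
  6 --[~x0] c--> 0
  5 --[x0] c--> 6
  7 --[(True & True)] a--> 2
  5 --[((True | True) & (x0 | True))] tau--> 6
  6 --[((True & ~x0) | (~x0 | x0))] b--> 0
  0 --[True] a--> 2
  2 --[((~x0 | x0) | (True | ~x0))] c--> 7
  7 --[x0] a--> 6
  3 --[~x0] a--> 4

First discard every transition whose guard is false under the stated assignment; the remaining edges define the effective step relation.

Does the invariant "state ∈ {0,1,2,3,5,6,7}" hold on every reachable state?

Inv-set: {0,1,2,3,5,6,7}
Reachable = {0,1,2,3,5,6,7}
  0: ✓
  1: ✓
  2: ✓
  3: ✓
  5: ✓
  6: ✓
  7: ✓

Answer: INVARIANT HOLDS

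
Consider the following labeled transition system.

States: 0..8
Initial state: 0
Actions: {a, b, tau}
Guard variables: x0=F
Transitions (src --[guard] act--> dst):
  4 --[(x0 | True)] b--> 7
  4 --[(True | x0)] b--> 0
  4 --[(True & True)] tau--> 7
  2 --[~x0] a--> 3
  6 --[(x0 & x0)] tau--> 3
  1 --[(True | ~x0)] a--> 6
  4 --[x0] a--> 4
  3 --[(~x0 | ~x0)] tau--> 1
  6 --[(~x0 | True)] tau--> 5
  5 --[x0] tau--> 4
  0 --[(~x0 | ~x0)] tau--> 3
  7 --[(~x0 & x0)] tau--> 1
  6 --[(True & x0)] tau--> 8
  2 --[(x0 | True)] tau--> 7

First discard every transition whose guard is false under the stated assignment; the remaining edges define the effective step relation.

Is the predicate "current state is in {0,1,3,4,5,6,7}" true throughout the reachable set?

Answer: INVARIANT HOLDS

Analysis:
Inv-set: {0,1,3,4,5,6,7}
Reachable = {0,1,3,5,6}
  0: ✓
  1: ✓
  3: ✓
  5: ✓
  6: ✓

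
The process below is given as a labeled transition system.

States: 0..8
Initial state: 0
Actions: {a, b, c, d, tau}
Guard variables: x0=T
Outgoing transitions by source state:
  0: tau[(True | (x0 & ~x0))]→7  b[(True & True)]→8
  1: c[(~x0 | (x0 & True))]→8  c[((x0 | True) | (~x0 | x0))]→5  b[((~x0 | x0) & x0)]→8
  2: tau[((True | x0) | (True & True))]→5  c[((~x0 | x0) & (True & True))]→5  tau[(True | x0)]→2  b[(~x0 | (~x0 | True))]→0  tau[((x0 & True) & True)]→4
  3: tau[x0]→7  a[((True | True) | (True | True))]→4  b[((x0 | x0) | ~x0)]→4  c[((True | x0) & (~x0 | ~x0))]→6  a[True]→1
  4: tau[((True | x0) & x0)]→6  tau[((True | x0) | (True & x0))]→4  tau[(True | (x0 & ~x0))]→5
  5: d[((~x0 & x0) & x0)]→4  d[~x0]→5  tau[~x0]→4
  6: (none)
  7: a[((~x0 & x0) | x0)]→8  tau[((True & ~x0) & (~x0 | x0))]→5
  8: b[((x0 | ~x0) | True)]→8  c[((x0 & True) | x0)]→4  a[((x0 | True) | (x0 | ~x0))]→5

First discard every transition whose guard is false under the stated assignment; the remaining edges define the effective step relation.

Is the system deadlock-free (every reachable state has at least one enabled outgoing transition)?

Answer: DEADLOCK at state 5

Analysis:
R = {0,4,5,6,7,8}
  0: b→8  tau→7  [2 out]
  4: tau→4  tau→5  tau→6  [3 out]
  5: ∅  [STUCK]
  6: ∅  [STUCK]
  7: a→8  [1 out]
  8: a→5  b→8  c→4  [3 out]
Path to 5: b·a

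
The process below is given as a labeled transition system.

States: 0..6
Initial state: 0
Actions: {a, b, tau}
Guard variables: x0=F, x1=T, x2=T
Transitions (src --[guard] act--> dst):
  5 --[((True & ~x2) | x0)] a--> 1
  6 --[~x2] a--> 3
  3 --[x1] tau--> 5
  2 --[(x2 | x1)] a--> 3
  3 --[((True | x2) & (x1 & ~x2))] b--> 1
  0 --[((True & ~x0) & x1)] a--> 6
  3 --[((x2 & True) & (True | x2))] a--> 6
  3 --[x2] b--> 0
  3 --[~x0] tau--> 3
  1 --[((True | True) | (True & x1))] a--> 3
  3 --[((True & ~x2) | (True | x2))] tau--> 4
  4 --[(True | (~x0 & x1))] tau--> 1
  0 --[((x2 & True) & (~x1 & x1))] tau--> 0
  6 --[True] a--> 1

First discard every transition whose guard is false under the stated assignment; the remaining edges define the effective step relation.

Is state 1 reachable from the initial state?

After dropping false guards: 10 live edges.
depth 0: {0}
depth 1: {6}  total {0,6}
depth 2: {1}  total {0,1,6}
depth 3: {3}  total {0,1,3,6}
depth 4: {4,5}  total {0,1,3,4,5,6}
R = {0,1,3,4,5,6}
Path to 1: a·a

Answer: REACHABLE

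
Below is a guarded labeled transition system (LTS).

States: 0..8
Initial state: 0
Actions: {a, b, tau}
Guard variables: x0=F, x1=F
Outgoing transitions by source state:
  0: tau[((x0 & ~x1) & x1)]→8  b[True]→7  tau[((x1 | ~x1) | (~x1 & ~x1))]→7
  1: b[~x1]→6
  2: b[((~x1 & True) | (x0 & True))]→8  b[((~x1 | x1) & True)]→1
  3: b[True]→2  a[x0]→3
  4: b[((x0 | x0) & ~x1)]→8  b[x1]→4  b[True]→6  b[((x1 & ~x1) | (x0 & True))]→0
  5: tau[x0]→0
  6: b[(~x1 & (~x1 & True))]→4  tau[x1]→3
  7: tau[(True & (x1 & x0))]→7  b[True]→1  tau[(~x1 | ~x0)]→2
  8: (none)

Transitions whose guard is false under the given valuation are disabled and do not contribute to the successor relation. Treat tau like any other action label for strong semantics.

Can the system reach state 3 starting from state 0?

Answer: UNREACHABLE

Trace:
10 transition(s) survive guard evaluation.
depth 0: {0}
depth 1: {7}  total {0,7}
depth 2: {1,2}  total {0,1,2,7}
depth 3: {6,8}  total {0,1,2,6,7,8}
depth 4: {4}  total {0,1,2,4,6,7,8}
Reachable = {0,1,2,4,6,7,8}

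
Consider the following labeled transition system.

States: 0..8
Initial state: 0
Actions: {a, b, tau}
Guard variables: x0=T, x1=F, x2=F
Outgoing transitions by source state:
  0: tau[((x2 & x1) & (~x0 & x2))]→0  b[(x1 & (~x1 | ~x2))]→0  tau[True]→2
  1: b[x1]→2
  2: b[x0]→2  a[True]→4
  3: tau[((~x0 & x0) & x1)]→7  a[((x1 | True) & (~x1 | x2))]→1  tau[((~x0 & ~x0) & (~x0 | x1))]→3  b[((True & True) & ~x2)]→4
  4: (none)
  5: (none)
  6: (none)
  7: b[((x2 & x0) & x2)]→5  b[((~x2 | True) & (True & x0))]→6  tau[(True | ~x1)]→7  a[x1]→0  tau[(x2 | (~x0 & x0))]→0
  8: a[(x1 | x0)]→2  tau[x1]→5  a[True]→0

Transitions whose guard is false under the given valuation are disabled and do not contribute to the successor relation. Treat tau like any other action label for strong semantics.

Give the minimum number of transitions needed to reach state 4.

Answer: 2

Working:
Breadth-first toward 4:
  Layer 0: {0}
  Layer 1: {2}
  Layer 2: {4}
depth(4)=2, e.g. tau·a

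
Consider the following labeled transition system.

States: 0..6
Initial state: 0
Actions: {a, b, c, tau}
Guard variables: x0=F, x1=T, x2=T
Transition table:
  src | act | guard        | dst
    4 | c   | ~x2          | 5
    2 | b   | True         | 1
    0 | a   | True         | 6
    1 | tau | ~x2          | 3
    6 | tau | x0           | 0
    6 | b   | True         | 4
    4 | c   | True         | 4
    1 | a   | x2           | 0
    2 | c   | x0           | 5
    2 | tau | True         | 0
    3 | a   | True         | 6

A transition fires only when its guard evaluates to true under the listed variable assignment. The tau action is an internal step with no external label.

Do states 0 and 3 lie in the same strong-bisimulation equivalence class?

Answer: BISIMILAR

Analysis:
Compute ~ classes (split until stable):
  P[0] = {{0,1,2,3,4,5,6}}
  P[1] = {{0,1,3},{2},{4},{5},{6}}
  P[2] = {{0,3},{1},{2},{4},{5},{6}}
6 equivalence class(es) (converged in 3)
class of 0: {0,3}; class of 3: {0,3}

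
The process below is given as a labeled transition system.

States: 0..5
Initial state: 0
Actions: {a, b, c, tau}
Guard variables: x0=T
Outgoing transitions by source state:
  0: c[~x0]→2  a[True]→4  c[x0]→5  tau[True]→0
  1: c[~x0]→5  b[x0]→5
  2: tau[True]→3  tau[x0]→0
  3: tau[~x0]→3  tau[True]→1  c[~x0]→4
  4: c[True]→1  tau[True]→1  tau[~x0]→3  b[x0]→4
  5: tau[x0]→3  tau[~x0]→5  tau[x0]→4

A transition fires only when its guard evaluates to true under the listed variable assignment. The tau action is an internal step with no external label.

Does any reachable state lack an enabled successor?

Answer: DEADLOCK-FREE

Trace:
Reachable = {0,1,3,4,5}
  0: a→4  c→5  tau→0  [3 out]
  1: b→5  [1 out]
  3: tau→1  [1 out]
  4: b→4  c→1  tau→1  [3 out]
  5: tau→3  tau→4  [2 out]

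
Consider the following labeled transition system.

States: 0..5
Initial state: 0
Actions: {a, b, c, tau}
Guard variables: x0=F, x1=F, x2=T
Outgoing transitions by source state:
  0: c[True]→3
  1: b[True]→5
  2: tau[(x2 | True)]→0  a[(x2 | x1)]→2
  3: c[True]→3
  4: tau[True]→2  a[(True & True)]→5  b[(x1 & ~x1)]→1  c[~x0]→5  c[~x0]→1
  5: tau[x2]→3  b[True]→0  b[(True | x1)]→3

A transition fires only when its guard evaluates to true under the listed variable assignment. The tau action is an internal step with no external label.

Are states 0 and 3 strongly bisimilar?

Answer: BISIMILAR

Analysis:
Refine partition for ~:
  P[0] = {{0,1,2,3,4,5}}
  P[1] = {{0,3},{1},{2},{4},{5}}
stable after 2 split(s): 5 block(s)
0∈{0,3}, 3∈{0,3}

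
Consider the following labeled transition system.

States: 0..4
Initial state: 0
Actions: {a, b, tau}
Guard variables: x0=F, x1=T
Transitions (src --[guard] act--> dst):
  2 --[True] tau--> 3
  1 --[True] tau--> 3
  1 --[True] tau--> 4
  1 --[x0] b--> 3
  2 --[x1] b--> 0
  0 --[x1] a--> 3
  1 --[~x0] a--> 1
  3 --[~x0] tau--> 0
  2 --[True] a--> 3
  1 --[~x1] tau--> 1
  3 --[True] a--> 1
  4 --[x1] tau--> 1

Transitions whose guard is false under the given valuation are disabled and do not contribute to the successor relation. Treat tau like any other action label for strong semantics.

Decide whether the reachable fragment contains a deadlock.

Answer: DEADLOCK-FREE

Analysis:
R = {0,1,3,4}
  0: a→3  [1 exit(s)]
  1: a→1  tau→3  tau→4  [3 exit(s)]
  3: a→1  tau→0  [2 exit(s)]
  4: tau→1  [1 exit(s)]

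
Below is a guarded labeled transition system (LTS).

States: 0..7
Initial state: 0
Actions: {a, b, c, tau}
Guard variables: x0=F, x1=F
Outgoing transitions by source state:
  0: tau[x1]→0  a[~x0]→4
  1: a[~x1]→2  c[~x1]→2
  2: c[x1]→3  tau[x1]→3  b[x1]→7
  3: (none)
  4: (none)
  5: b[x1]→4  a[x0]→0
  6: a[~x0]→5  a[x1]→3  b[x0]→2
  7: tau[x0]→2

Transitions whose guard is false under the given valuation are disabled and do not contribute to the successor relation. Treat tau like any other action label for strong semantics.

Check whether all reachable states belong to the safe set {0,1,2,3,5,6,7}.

Answer: INVARIANT VIOLATED at state 4

Working:
Allowed set {0,1,2,3,5,6,7}
Reachable = {0,4}
  0: ok
  4: VIOLATES
witness against invariant: a → 4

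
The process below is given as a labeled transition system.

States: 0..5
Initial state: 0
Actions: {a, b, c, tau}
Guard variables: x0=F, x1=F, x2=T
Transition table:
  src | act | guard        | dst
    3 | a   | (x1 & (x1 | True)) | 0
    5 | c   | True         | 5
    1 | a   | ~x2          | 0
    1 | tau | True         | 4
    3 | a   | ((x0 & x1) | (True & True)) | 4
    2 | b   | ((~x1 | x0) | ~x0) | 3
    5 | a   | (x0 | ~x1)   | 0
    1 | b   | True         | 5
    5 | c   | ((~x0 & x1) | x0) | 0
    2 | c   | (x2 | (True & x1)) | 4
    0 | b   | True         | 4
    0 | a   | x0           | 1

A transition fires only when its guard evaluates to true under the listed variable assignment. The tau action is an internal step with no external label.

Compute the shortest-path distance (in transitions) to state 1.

Layered search for 1:
  depth 0: {0}
  depth 1: {4}
1 never appears.

Answer: UNREACHABLE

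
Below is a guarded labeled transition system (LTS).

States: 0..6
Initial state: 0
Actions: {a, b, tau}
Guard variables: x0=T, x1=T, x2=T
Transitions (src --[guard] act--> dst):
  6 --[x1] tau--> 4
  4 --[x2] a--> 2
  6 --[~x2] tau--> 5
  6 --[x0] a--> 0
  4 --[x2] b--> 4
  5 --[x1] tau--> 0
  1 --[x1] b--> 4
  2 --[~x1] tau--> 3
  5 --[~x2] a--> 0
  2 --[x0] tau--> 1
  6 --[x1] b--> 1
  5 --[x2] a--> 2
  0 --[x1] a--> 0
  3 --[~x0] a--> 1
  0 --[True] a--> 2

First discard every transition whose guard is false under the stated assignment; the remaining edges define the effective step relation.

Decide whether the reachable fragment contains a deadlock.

Answer: DEADLOCK-FREE

Working:
Reachable = {0,1,2,4}
  0: a→0  a→2  [2 out]
  1: b→4  [1 out]
  2: tau→1  [1 out]
  4: a→2  b→4  [2 out]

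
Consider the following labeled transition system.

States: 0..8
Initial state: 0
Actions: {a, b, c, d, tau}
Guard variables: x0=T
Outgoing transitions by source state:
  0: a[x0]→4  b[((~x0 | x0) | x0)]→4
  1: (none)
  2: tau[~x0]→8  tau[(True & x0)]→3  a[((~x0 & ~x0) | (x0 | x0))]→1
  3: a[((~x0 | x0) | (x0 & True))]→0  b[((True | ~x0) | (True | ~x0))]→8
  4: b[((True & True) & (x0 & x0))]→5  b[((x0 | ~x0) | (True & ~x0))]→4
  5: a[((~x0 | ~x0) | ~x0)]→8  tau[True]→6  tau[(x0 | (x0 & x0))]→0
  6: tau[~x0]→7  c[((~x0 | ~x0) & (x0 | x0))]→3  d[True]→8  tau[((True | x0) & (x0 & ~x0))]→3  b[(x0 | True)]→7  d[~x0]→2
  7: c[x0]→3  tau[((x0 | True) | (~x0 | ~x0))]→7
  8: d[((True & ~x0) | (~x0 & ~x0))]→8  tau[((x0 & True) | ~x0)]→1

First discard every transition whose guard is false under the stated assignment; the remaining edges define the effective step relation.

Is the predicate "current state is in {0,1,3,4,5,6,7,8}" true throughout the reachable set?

Allowed set {0,1,3,4,5,6,7,8}
R = {0,1,3,4,5,6,7,8}
  0: safe
  1: safe
  3: safe
  4: safe
  5: safe
  6: safe
  7: safe
  8: safe

Answer: INVARIANT HOLDS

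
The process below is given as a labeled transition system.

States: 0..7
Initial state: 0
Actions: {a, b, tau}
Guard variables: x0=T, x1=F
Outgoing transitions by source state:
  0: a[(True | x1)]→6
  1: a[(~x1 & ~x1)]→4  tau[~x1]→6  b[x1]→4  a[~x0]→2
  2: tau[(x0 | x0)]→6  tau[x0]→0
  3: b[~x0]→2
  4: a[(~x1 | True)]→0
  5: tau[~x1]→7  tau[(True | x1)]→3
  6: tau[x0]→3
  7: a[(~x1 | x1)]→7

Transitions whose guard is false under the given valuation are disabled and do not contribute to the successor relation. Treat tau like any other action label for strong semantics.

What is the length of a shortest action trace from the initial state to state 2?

BFS to 2:
  L0 = {0}
  L1 = {6}
  L2 = {3}
2 never appears.

Answer: UNREACHABLE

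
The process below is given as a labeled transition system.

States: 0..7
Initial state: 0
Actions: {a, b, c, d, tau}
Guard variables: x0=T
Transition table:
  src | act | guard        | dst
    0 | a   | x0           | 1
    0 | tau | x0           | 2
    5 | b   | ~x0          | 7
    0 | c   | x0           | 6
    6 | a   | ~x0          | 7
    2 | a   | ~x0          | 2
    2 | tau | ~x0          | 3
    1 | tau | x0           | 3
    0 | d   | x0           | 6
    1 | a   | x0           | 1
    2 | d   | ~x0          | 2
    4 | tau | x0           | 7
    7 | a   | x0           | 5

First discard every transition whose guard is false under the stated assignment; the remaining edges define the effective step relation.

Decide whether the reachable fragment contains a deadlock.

Answer: DEADLOCK at state 2

Analysis:
Reachable = {0,1,2,3,6}
  0: a→1  c→6  d→6  tau→2  [deg 4]
  1: a→1  tau→3  [deg 2]
  2: ∅  [STUCK]
  3: ∅  [STUCK]
  6: ∅  [STUCK]
witness 2: tau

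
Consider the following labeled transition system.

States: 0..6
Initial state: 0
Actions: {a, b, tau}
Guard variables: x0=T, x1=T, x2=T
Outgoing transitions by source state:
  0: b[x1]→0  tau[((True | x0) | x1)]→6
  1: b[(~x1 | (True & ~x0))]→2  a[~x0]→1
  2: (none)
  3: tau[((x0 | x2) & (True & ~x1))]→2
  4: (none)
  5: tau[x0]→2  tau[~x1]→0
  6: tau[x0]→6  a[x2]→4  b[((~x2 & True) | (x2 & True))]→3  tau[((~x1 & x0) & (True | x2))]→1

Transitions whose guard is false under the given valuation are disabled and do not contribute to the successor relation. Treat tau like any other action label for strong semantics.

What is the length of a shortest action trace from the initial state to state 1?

Layered search for 1:
  L0 = {0}
  L1 = {6}
  L2 = {3,4}
1 never appears.

Answer: UNREACHABLE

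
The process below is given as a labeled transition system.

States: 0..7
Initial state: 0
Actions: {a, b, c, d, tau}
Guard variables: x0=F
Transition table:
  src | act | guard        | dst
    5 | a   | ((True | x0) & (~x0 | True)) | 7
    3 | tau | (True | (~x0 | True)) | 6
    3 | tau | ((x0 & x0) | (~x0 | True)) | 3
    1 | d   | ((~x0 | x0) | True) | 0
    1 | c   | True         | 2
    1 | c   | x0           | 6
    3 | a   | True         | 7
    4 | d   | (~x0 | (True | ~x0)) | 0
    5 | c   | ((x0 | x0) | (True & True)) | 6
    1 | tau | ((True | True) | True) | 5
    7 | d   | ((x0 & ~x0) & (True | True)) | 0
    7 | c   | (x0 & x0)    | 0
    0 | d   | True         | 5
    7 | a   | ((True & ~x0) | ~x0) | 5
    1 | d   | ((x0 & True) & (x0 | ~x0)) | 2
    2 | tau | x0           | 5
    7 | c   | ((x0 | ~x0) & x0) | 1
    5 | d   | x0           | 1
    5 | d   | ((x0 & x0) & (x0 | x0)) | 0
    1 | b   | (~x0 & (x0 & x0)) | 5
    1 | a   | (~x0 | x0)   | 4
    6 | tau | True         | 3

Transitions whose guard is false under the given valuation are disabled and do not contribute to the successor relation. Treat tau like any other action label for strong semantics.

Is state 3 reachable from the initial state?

Guard filter leaves 13 enabled edge(s).
L0 = {0}
L1 = {5}  total {0,5}
L2 = {6,7}  total {0,5,6,7}
L3 = {3}  total {0,3,5,6,7}
Reachable = {0,3,5,6,7}
Path to 3: d·c·tau

Answer: REACHABLE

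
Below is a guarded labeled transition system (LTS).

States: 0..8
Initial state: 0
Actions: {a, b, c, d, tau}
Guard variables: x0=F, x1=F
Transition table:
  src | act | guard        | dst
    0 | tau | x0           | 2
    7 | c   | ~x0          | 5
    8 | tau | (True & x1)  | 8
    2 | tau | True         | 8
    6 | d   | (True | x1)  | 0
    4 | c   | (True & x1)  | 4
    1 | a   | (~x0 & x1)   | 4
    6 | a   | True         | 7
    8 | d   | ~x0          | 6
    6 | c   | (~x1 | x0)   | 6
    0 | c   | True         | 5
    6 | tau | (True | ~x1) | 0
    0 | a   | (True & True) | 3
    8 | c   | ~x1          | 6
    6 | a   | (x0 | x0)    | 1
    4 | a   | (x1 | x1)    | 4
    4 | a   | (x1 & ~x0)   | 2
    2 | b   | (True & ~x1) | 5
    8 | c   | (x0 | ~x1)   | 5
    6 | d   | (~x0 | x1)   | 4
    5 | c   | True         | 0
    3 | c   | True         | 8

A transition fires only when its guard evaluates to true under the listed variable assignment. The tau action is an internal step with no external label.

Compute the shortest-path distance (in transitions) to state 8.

Answer: 2

Analysis:
Breadth-first toward 8:
  depth 0: {0}
  depth 1: {3,5}
  depth 2: {8}
depth(8)=2, e.g. a·c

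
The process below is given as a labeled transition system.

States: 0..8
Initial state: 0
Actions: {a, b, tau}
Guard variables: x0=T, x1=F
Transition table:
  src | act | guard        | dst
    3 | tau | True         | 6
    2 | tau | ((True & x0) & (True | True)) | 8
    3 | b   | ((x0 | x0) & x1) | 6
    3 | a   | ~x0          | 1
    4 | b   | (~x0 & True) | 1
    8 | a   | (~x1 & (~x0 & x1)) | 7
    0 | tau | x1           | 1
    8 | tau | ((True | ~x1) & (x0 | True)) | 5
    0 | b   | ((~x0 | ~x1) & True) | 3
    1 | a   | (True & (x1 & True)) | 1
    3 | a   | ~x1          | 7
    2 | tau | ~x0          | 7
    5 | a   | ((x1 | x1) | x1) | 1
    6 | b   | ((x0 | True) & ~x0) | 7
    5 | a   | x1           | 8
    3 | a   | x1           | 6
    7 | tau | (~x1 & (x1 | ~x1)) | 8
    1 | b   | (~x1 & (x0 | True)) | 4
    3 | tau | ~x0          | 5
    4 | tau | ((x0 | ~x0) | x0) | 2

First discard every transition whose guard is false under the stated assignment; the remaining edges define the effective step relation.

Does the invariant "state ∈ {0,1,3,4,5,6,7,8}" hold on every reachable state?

Answer: INVARIANT HOLDS

Working:
Safe = {0,1,3,4,5,6,7,8}
Reachable = {0,3,5,6,7,8}
  0: ✓
  3: ✓
  5: ✓
  6: ✓
  7: ✓
  8: ✓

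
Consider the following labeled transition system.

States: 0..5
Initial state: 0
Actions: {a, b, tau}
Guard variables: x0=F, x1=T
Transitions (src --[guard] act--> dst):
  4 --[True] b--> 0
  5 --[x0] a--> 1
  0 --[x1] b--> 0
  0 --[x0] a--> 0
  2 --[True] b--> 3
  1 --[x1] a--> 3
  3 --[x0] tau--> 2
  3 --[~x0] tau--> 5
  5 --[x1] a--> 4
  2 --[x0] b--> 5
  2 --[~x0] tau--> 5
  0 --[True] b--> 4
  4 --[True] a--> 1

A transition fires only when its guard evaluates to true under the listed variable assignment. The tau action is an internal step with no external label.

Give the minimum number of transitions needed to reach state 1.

Answer: 2

Trace:
BFS to 1:
  L0 = {0}
  L1 = {4}
  L2 = {1}
first hit 1 at d=2 via b·a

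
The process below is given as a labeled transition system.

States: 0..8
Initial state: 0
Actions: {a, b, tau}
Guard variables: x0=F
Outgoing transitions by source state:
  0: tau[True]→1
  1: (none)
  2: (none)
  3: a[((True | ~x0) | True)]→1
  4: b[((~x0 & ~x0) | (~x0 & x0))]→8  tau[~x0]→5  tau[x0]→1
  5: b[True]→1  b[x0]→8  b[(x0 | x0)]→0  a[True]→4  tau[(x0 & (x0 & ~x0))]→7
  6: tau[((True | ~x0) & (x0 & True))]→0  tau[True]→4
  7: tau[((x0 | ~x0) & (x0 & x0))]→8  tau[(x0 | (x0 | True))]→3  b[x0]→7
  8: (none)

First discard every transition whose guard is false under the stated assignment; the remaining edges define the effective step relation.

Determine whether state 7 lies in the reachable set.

Guard filter leaves 8 enabled edge(s).
depth 0: {0}
depth 1: {1}  cumulative {0,1}
Reach set: {0,1}

Answer: UNREACHABLE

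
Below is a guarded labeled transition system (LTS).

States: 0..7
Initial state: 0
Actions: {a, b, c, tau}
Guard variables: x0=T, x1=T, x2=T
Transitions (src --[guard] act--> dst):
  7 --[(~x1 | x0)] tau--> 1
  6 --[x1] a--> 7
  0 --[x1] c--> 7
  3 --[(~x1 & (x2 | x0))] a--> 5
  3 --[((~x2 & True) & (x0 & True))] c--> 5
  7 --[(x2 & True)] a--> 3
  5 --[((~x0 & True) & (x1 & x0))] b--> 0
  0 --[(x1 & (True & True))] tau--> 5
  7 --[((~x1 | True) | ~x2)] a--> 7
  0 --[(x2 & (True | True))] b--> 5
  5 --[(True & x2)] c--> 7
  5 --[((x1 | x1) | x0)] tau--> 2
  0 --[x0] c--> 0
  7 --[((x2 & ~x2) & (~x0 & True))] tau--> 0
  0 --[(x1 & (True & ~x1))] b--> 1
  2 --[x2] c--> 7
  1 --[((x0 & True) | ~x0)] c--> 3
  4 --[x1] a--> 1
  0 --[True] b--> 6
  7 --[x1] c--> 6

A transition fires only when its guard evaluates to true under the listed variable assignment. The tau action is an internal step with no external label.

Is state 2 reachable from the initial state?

Answer: REACHABLE

Trace:
15 transition(s) survive guard evaluation.
L0 = {0}
L1 = {5,6,7}  cumulative {0,5,6,7}
L2 = {1,2,3}  cumulative {0,1,2,3,5,6,7}
R = {0,1,2,3,5,6,7}
trace reaching 2: tau·tau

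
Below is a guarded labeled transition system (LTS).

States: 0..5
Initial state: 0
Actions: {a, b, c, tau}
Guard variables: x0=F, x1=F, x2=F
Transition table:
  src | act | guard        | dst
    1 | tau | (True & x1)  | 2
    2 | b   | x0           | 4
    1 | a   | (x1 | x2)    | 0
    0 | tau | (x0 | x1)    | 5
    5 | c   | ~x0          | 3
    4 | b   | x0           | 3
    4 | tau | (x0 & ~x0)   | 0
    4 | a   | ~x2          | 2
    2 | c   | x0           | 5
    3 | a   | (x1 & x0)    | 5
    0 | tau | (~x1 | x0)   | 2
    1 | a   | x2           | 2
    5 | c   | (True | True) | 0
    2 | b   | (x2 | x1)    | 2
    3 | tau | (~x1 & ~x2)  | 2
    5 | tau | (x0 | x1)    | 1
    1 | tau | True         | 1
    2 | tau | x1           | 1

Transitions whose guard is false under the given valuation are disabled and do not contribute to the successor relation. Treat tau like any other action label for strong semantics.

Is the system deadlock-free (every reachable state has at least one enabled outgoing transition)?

Answer: DEADLOCK at state 2

Trace:
Reachable = {0,2}
  0: tau→2  [deg 1]
  2: ∅  [deadlock]
Path to 2: tau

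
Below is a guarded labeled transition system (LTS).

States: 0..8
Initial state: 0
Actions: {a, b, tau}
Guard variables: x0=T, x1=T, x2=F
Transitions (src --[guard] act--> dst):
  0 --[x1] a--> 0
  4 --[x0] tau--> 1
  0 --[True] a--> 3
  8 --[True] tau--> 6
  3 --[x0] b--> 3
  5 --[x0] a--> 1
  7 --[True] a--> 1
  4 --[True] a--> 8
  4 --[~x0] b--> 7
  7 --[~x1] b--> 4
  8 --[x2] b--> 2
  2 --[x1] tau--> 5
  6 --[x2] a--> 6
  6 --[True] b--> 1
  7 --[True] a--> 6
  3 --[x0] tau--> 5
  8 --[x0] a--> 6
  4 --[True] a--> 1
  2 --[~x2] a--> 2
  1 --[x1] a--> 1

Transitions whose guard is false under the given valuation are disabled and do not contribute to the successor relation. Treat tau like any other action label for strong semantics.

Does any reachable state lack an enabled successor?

R = {0,1,3,5}
  0: a→0  a→3  [2 exit(s)]
  1: a→1  [1 exit(s)]
  3: b→3  tau→5  [2 exit(s)]
  5: a→1  [1 exit(s)]

Answer: DEADLOCK-FREE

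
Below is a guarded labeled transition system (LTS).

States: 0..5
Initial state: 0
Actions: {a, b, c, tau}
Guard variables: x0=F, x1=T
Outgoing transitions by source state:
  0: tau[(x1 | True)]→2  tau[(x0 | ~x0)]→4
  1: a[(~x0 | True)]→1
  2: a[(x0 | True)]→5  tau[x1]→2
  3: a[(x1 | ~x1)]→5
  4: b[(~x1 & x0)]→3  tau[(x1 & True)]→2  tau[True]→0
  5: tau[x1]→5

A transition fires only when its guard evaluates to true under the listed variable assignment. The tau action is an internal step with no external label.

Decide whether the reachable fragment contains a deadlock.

Answer: DEADLOCK-FREE

Working:
Reachable = {0,2,4,5}
  0: tau→2  tau→4  [2 out]
  2: a→5  tau→2  [2 out]
  4: tau→0  tau→2  [2 out]
  5: tau→5  [1 out]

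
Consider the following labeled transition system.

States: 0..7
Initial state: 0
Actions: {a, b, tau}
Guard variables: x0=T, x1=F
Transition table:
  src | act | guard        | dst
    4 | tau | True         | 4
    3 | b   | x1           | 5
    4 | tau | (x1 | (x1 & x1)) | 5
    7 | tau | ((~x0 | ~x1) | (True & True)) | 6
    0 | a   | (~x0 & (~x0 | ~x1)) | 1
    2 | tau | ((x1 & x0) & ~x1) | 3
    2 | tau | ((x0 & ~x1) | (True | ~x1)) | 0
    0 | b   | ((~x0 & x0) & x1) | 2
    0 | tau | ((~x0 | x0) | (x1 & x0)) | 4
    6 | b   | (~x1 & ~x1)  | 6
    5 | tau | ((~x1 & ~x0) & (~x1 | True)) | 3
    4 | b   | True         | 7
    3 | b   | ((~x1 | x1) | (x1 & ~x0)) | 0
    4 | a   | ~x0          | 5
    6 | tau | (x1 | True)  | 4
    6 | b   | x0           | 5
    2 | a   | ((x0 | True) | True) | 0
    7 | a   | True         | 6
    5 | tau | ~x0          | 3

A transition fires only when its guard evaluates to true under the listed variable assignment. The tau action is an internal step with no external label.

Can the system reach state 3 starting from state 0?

Guard filter leaves 11 enabled edge(s).
L0 = {0}
L1 = {4}  now seen {0,4}
L2 = {7}  now seen {0,4,7}
L3 = {6}  now seen {0,4,6,7}
L4 = {5}  now seen {0,4,5,6,7}
R = {0,4,5,6,7}

Answer: UNREACHABLE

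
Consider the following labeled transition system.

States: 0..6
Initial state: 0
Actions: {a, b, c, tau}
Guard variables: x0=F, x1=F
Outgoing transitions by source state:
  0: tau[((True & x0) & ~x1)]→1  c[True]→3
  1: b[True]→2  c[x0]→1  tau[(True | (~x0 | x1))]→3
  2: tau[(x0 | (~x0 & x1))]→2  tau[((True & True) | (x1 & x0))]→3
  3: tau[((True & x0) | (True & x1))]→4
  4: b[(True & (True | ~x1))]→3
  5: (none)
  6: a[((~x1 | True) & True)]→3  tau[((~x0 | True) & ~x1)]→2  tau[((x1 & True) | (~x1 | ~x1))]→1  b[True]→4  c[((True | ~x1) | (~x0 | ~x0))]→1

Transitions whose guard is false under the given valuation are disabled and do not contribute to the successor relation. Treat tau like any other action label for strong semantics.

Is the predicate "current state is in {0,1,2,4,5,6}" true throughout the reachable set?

Safe = {0,1,2,4,5,6}
Reach set: {0,3}
  0: ok
  3: VIOLATES
reach 3 via c — violates

Answer: INVARIANT VIOLATED at state 3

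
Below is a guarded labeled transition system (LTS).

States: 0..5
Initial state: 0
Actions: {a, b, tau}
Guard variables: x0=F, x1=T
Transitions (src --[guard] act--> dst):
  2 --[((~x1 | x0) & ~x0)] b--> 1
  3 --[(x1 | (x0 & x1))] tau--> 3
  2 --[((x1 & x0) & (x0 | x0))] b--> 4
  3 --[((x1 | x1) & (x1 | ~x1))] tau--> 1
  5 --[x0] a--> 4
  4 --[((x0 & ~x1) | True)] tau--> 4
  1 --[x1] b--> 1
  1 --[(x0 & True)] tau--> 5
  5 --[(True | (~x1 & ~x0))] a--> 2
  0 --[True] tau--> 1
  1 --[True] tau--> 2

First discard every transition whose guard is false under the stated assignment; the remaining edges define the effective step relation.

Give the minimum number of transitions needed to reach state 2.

Breadth-first toward 2:
  depth 0: {0}
  depth 1: {1}
  depth 2: {2}
2 enters at depth 2; path tau·tau

Answer: 2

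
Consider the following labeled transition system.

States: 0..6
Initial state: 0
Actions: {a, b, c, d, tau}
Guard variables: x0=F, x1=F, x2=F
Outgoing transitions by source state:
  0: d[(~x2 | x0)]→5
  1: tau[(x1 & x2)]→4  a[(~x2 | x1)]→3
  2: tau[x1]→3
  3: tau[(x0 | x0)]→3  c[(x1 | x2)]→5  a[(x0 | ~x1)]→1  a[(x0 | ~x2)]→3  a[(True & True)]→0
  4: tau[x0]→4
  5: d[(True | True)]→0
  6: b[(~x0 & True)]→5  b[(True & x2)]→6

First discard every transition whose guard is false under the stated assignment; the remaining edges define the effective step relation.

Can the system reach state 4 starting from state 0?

After dropping false guards: 7 live edges.
L0 = {0}
L1 = {5}  cumulative {0,5}
R = {0,5}

Answer: UNREACHABLE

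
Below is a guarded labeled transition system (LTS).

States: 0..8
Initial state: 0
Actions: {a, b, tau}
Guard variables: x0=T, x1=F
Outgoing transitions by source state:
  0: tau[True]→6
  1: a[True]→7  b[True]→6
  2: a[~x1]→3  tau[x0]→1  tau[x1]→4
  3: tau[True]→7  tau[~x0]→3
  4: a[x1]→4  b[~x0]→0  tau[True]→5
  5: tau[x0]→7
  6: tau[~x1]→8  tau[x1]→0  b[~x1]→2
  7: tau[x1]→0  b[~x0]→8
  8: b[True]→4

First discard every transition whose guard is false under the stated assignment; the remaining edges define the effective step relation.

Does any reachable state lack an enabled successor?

Reachable = {0,1,2,3,4,5,6,7,8}
  0: tau→6  [1 out]
  1: a→7  b→6  [2 out]
  2: a→3  tau→1  [2 out]
  3: tau→7  [1 out]
  4: tau→5  [1 out]
  5: tau→7  [1 out]
  6: b→2  tau→8  [2 out]
  7: ∅  [deadlock]
  8: b→4  [1 out]
trace reaching 7: tau·b·a·tau

Answer: DEADLOCK at state 7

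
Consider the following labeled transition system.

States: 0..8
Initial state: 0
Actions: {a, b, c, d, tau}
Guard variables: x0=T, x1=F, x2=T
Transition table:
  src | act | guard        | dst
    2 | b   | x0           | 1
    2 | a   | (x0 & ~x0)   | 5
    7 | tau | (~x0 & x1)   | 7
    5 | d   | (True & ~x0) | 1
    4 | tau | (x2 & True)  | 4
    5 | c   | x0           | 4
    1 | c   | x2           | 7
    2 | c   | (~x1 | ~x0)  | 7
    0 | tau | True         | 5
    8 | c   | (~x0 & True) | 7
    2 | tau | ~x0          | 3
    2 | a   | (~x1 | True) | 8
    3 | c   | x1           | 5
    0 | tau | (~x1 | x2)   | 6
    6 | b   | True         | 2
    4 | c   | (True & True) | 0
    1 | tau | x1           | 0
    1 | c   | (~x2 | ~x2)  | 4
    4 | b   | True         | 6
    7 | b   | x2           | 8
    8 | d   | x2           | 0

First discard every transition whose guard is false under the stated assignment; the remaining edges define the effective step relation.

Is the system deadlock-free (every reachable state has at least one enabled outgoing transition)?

Answer: DEADLOCK-FREE

Working:
R = {0,1,2,4,5,6,7,8}
  0: tau→5  tau→6  [deg 2]
  1: c→7  [deg 1]
  2: a→8  b→1  c→7  [deg 3]
  4: b→6  c→0  tau→4  [deg 3]
  5: c→4  [deg 1]
  6: b→2  [deg 1]
  7: b→8  [deg 1]
  8: d→0  [deg 1]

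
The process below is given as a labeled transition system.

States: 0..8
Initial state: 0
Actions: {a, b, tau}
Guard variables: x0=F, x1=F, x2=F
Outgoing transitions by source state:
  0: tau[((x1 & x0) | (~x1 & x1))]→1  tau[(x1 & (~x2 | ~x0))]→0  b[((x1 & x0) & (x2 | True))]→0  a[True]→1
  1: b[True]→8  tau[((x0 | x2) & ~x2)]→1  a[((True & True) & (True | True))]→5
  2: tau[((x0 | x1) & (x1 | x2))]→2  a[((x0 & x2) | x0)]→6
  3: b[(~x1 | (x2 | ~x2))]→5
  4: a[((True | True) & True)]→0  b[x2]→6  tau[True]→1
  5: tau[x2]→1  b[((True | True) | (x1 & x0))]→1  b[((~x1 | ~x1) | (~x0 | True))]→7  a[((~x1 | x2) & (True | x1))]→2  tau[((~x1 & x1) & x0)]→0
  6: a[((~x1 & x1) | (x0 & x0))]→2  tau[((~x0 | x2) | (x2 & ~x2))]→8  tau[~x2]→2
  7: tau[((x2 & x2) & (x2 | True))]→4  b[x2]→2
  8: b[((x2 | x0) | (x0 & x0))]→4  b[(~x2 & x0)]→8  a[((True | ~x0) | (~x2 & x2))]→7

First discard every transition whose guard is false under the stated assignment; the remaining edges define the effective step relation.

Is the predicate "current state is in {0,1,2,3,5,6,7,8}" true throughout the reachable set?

Safe = {0,1,2,3,5,6,7,8}
R = {0,1,2,5,7,8}
  0: safe
  1: safe
  2: safe
  5: safe
  7: safe
  8: safe

Answer: INVARIANT HOLDS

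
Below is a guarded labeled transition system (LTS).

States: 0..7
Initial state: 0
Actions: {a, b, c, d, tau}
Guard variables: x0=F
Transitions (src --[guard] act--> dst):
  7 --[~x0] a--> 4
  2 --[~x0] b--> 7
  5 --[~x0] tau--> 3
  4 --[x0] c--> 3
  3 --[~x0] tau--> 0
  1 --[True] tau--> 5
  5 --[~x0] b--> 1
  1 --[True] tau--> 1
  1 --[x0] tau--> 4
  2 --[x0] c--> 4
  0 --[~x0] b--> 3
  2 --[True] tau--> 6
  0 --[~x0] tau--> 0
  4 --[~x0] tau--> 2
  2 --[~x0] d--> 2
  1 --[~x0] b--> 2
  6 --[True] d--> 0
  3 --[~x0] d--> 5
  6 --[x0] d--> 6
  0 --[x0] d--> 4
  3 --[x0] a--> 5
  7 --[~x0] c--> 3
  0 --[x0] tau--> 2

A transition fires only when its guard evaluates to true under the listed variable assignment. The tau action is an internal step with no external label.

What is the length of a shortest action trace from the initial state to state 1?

BFS to 1:
  L0 = {0}
  L1 = {3}
  L2 = {5}
  L3 = {1}
depth(1)=3, e.g. b·d·b

Answer: 3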